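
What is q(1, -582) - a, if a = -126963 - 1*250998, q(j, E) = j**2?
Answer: 377962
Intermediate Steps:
a = -377961 (a = -126963 - 250998 = -377961)
q(1, -582) - a = 1**2 - 1*(-377961) = 1 + 377961 = 377962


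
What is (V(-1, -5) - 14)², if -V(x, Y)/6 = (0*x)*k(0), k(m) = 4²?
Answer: 196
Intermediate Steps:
k(m) = 16
V(x, Y) = 0 (V(x, Y) = -6*0*x*16 = -0*16 = -6*0 = 0)
(V(-1, -5) - 14)² = (0 - 14)² = (-14)² = 196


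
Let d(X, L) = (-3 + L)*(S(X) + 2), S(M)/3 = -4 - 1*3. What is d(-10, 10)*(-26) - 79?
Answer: 3379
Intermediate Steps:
S(M) = -21 (S(M) = 3*(-4 - 1*3) = 3*(-4 - 3) = 3*(-7) = -21)
d(X, L) = 57 - 19*L (d(X, L) = (-3 + L)*(-21 + 2) = (-3 + L)*(-19) = 57 - 19*L)
d(-10, 10)*(-26) - 79 = (57 - 19*10)*(-26) - 79 = (57 - 190)*(-26) - 79 = -133*(-26) - 79 = 3458 - 79 = 3379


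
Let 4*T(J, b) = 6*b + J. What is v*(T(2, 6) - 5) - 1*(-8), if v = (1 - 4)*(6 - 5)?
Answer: -11/2 ≈ -5.5000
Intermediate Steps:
T(J, b) = J/4 + 3*b/2 (T(J, b) = (6*b + J)/4 = (J + 6*b)/4 = J/4 + 3*b/2)
v = -3 (v = -3*1 = -3)
v*(T(2, 6) - 5) - 1*(-8) = -3*(((¼)*2 + (3/2)*6) - 5) - 1*(-8) = -3*((½ + 9) - 5) + 8 = -3*(19/2 - 5) + 8 = -3*9/2 + 8 = -27/2 + 8 = -11/2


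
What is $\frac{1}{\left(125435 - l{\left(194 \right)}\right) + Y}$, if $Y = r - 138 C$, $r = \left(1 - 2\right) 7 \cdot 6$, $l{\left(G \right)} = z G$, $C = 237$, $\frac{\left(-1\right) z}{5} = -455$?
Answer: $- \frac{1}{348663} \approx -2.8681 \cdot 10^{-6}$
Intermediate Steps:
$z = 2275$ ($z = \left(-5\right) \left(-455\right) = 2275$)
$l{\left(G \right)} = 2275 G$
$r = -42$ ($r = \left(-1\right) 7 \cdot 6 = \left(-7\right) 6 = -42$)
$Y = -32748$ ($Y = -42 - 32706 = -32748$)
$\frac{1}{\left(125435 - l{\left(194 \right)}\right) + Y} = \frac{1}{\left(125435 - 2275 \cdot 194\right) - 32748} = \frac{1}{\left(125435 - 441350\right) - 32748} = \frac{1}{-315915 - 32748} = \frac{1}{-348663} = - \frac{1}{348663}$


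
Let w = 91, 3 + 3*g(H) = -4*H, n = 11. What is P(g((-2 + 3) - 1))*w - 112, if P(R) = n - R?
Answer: 980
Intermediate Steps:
g(H) = -1 - 4*H/3 (g(H) = -1 + (-4*H)/3 = -1 - 4*H/3)
P(R) = 11 - R
P(g((-2 + 3) - 1))*w - 112 = (11 - (-1 - 4*((-2 + 3) - 1)/3))*91 - 112 = (11 - (-1 - 4*(1 - 1)/3))*91 - 112 = (11 - (-1 - 4/3*0))*91 - 112 = (11 - (-1 + 0))*91 - 112 = (11 - 1*(-1))*91 - 112 = (11 + 1)*91 - 112 = 12*91 - 112 = 1092 - 112 = 980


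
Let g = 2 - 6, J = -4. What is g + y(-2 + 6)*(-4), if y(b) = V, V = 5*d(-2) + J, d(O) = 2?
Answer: -28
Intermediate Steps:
V = 6 (V = 5*2 - 4 = 10 - 4 = 6)
g = -4
y(b) = 6
g + y(-2 + 6)*(-4) = -4 + 6*(-4) = -4 - 24 = -28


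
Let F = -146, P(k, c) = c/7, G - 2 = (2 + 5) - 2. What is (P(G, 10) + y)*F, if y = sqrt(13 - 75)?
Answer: -1460/7 - 146*I*sqrt(62) ≈ -208.57 - 1149.6*I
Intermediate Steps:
G = 7 (G = 2 + ((2 + 5) - 2) = 2 + (7 - 2) = 2 + 5 = 7)
y = I*sqrt(62) (y = sqrt(-62) = I*sqrt(62) ≈ 7.874*I)
P(k, c) = c/7 (P(k, c) = c*(1/7) = c/7)
(P(G, 10) + y)*F = ((1/7)*10 + I*sqrt(62))*(-146) = (10/7 + I*sqrt(62))*(-146) = -1460/7 - 146*I*sqrt(62)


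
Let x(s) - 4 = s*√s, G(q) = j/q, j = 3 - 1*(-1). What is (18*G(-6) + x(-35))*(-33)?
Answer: 264 + 1155*I*√35 ≈ 264.0 + 6833.1*I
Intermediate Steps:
j = 4 (j = 3 + 1 = 4)
G(q) = 4/q
x(s) = 4 + s^(3/2) (x(s) = 4 + s*√s = 4 + s^(3/2))
(18*G(-6) + x(-35))*(-33) = (18*(4/(-6)) + (4 + (-35)^(3/2)))*(-33) = (18*(4*(-⅙)) + (4 - 35*I*√35))*(-33) = (18*(-⅔) + (4 - 35*I*√35))*(-33) = (-12 + (4 - 35*I*√35))*(-33) = (-8 - 35*I*√35)*(-33) = 264 + 1155*I*√35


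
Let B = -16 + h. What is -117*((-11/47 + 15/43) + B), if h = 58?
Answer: -9958338/2021 ≈ -4927.4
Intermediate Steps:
B = 42 (B = -16 + 58 = 42)
-117*((-11/47 + 15/43) + B) = -117*((-11/47 + 15/43) + 42) = -117*(232/2021 + 42) = -117*85114/2021 = -9958338/2021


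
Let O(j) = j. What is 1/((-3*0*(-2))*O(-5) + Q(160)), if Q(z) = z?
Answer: 1/160 ≈ 0.0062500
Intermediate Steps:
1/((-3*0*(-2))*O(-5) + Q(160)) = 1/((-3*0*(-2))*(-5) + 160) = 1/((0*(-2))*(-5) + 160) = 1/(0*(-5) + 160) = 1/(0 + 160) = 1/160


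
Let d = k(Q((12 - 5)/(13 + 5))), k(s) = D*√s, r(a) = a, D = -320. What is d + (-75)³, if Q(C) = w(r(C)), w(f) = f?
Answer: -421875 - 160*√14/3 ≈ -4.2207e+5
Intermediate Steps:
Q(C) = C
k(s) = -320*√s
d = -160*√14/3 (d = -320*√(12 - 5)/√(13 + 5) = -320*√14/6 = -160*√14/3 ≈ -199.56)
d + (-75)³ = -160*√14/3 + (-75)³ = -160*√14/3 - 421875 = -421875 - 160*√14/3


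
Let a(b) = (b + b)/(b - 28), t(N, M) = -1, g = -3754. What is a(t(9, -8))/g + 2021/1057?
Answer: 110008036/57535681 ≈ 1.9120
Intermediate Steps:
a(b) = 2*b/(-28 + b) (a(b) = (2*b)/(-28 + b) = 2*b/(-28 + b))
a(t(9, -8))/g + 2021/1057 = (2*(-1)/(-28 - 1))/(-3754) + 2021/1057 = (2*(-1)/(-29))*(-1/3754) + 2021*(1/1057) = (2*(-1)*(-1/29))*(-1/3754) + 2021/1057 = (2/29)*(-1/3754) + 2021/1057 = -1/54433 + 2021/1057 = 110008036/57535681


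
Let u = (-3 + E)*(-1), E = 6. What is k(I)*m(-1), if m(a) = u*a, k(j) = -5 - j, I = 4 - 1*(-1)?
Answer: -30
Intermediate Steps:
I = 5 (I = 4 + 1 = 5)
u = -3 (u = (-3 + 6)*(-1) = 3*(-1) = -3)
m(a) = -3*a
k(I)*m(-1) = (-5 - 1*5)*(-3*(-1)) = (-5 - 5)*3 = -10*3 = -30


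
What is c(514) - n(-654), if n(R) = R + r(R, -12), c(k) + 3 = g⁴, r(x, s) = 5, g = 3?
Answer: 727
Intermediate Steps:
c(k) = 78 (c(k) = -3 + 3⁴ = -3 + 81 = 78)
n(R) = 5 + R (n(R) = R + 5 = 5 + R)
c(514) - n(-654) = 78 - (5 - 654) = 78 - 1*(-649) = 78 + 649 = 727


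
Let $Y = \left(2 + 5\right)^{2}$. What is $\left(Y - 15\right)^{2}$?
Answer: $1156$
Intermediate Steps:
$Y = 49$ ($Y = 7^{2} = 49$)
$\left(Y - 15\right)^{2} = \left(49 - 15\right)^{2} = 34^{2} = 1156$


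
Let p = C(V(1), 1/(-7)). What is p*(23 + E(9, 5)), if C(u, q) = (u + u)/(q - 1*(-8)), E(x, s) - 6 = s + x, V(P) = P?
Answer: 602/55 ≈ 10.945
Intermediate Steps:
E(x, s) = 6 + s + x (E(x, s) = 6 + (s + x) = 6 + s + x)
C(u, q) = 2*u/(8 + q) (C(u, q) = (2*u)/(q + 8) = (2*u)/(8 + q) = 2*u/(8 + q))
p = 14/55 (p = 2*1/(8 + 1/(-7)) = 2*1/(8 - ⅐) = 2*1/(55/7) = 2*1*(7/55) = 14/55 ≈ 0.25455)
p*(23 + E(9, 5)) = 14*(23 + (6 + 5 + 9))/55 = 14*(23 + 20)/55 = (14/55)*43 = 602/55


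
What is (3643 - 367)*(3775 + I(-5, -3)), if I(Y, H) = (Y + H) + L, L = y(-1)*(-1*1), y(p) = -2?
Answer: 12347244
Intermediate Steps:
L = 2 (L = -(-2) = -2*(-1) = 2)
I(Y, H) = 2 + H + Y (I(Y, H) = (Y + H) + 2 = (H + Y) + 2 = 2 + H + Y)
(3643 - 367)*(3775 + I(-5, -3)) = (3643 - 367)*(3775 + (2 - 3 - 5)) = 3276*(3775 - 6) = 3276*3769 = 12347244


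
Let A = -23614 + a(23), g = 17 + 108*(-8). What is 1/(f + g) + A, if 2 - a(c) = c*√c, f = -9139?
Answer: -235789433/9986 - 23*√23 ≈ -23722.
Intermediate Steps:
g = -847 (g = 17 - 864 = -847)
a(c) = 2 - c^(3/2) (a(c) = 2 - c*√c = 2 - c^(3/2))
A = -23612 - 23*√23 (A = -23614 + (2 - 23^(3/2)) = -23614 + (2 - 23*√23) = -23612 - 23*√23 ≈ -23722.)
1/(f + g) + A = 1/(-9139 - 847) + (-23612 - 23*√23) = 1/(-9986) + (-23612 - 23*√23) = -1/9986 + (-23612 - 23*√23) = -235789433/9986 - 23*√23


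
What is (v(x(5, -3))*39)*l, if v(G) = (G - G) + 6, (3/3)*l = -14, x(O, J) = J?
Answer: -3276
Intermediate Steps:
l = -14
v(G) = 6 (v(G) = 0 + 6 = 6)
(v(x(5, -3))*39)*l = (6*39)*(-14) = 234*(-14) = -3276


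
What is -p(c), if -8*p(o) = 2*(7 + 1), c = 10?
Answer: 2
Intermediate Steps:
p(o) = -2 (p(o) = -(7 + 1)/4 = -8/4 = -1/8*16 = -2)
-p(c) = -1*(-2) = 2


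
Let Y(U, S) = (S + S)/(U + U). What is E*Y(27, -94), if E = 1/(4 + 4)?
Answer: -47/108 ≈ -0.43518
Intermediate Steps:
Y(U, S) = S/U (Y(U, S) = (2*S)/((2*U)) = (2*S)*(1/(2*U)) = S/U)
E = ⅛ (E = 1/8 = ⅛ ≈ 0.12500)
E*Y(27, -94) = (-94/27)/8 = (-94*1/27)/8 = (⅛)*(-94/27) = -47/108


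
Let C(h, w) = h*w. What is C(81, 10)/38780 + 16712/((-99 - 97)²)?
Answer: 303218/665077 ≈ 0.45591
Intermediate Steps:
C(81, 10)/38780 + 16712/((-99 - 97)²) = (81*10)/38780 + 16712/((-99 - 97)²) = 810*(1/38780) + 16712/((-196)²) = 81/3878 + 16712/38416 = 81/3878 + 16712*(1/38416) = 81/3878 + 2089/4802 = 303218/665077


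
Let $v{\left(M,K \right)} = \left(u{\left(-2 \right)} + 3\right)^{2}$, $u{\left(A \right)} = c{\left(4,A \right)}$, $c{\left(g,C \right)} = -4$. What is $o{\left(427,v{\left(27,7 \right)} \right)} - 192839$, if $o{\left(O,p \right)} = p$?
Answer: $-192838$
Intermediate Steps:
$u{\left(A \right)} = -4$
$v{\left(M,K \right)} = 1$ ($v{\left(M,K \right)} = \left(-4 + 3\right)^{2} = \left(-1\right)^{2} = 1$)
$o{\left(427,v{\left(27,7 \right)} \right)} - 192839 = 1 - 192839 = -192838$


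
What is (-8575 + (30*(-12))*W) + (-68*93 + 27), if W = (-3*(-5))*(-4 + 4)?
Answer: -14872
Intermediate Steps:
W = 0 (W = 15*0 = 0)
(-8575 + (30*(-12))*W) + (-68*93 + 27) = (-8575 + (30*(-12))*0) + (-68*93 + 27) = (-8575 - 360*0) + (-6324 + 27) = (-8575 + 0) - 6297 = -8575 - 6297 = -14872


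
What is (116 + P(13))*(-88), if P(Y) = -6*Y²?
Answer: 79024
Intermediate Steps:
(116 + P(13))*(-88) = (116 - 6*13²)*(-88) = (116 - 6*169)*(-88) = (116 - 1014)*(-88) = -898*(-88) = 79024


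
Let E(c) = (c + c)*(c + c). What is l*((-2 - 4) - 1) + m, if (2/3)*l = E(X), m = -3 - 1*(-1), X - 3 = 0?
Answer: -380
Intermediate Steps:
X = 3 (X = 3 + 0 = 3)
E(c) = 4*c² (E(c) = (2*c)*(2*c) = 4*c²)
m = -2 (m = -3 + 1 = -2)
l = 54 (l = 3*(4*3²)/2 = 3*(4*9)/2 = (3/2)*36 = 54)
l*((-2 - 4) - 1) + m = 54*((-2 - 4) - 1) - 2 = 54*(-6 - 1) - 2 = 54*(-7) - 2 = -378 - 2 = -380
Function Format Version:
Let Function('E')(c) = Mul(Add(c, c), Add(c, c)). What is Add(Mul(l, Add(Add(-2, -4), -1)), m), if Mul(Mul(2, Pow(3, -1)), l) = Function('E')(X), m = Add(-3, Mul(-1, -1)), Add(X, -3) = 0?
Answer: -380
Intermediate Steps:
X = 3 (X = Add(3, 0) = 3)
Function('E')(c) = Mul(4, Pow(c, 2)) (Function('E')(c) = Mul(Mul(2, c), Mul(2, c)) = Mul(4, Pow(c, 2)))
m = -2 (m = Add(-3, 1) = -2)
l = 54 (l = Mul(Rational(3, 2), Mul(4, Pow(3, 2))) = Mul(Rational(3, 2), Mul(4, 9)) = Mul(Rational(3, 2), 36) = 54)
Add(Mul(l, Add(Add(-2, -4), -1)), m) = Add(Mul(54, Add(Add(-2, -4), -1)), -2) = Add(Mul(54, Add(-6, -1)), -2) = Add(Mul(54, -7), -2) = Add(-378, -2) = -380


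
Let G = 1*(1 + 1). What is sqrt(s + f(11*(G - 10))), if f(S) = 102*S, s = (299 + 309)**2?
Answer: 4*sqrt(22543) ≈ 600.57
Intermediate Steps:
G = 2 (G = 1*2 = 2)
s = 369664 (s = 608**2 = 369664)
sqrt(s + f(11*(G - 10))) = sqrt(369664 + 102*(11*(2 - 10))) = sqrt(369664 + 102*(11*(-8))) = sqrt(369664 + 102*(-88)) = sqrt(369664 - 8976) = sqrt(360688) = 4*sqrt(22543)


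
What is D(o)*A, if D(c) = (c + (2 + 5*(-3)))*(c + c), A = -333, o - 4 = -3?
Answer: 7992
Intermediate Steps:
o = 1 (o = 4 - 3 = 1)
D(c) = 2*c*(-13 + c) (D(c) = (c + (2 - 15))*(2*c) = (c - 13)*(2*c) = (-13 + c)*(2*c) = 2*c*(-13 + c))
D(o)*A = (2*1*(-13 + 1))*(-333) = (2*1*(-12))*(-333) = -24*(-333) = 7992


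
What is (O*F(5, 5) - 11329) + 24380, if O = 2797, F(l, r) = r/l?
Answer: 15848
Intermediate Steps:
(O*F(5, 5) - 11329) + 24380 = (2797*(5/5) - 11329) + 24380 = (2797*(5*(⅕)) - 11329) + 24380 = (2797*1 - 11329) + 24380 = (2797 - 11329) + 24380 = -8532 + 24380 = 15848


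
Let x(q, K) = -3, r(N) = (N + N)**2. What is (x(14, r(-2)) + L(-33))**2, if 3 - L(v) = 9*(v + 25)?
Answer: 5184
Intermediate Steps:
r(N) = 4*N**2 (r(N) = (2*N)**2 = 4*N**2)
L(v) = -222 - 9*v (L(v) = 3 - 9*(v + 25) = 3 - 9*(25 + v) = 3 - (225 + 9*v) = 3 + (-225 - 9*v) = -222 - 9*v)
(x(14, r(-2)) + L(-33))**2 = (-3 + (-222 - 9*(-33)))**2 = (-3 + (-222 + 297))**2 = (-3 + 75)**2 = 72**2 = 5184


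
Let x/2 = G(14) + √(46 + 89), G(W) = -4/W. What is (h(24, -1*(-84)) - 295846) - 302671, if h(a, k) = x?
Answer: -4189623/7 + 6*√15 ≈ -5.9849e+5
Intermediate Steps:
x = -4/7 + 6*√15 (x = 2*(-4/14 + √(46 + 89)) = 2*(-4*1/14 + √135) = 2*(-2/7 + 3*√15) = -4/7 + 6*√15 ≈ 22.666)
h(a, k) = -4/7 + 6*√15
(h(24, -1*(-84)) - 295846) - 302671 = ((-4/7 + 6*√15) - 295846) - 302671 = (-2070926/7 + 6*√15) - 302671 = -4189623/7 + 6*√15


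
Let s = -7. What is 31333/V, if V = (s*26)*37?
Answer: -31333/6734 ≈ -4.6530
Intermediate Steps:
V = -6734 (V = -7*26*37 = -182*37 = -6734)
31333/V = 31333/(-6734) = 31333*(-1/6734) = -31333/6734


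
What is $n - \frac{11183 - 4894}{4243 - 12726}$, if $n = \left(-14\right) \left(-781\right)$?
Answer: $\frac{92759411}{8483} \approx 10935.0$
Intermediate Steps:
$n = 10934$
$n - \frac{11183 - 4894}{4243 - 12726} = 10934 - \frac{11183 - 4894}{4243 - 12726} = 10934 - \frac{6289}{-8483} = 10934 - 6289 \left(- \frac{1}{8483}\right) = 10934 - - \frac{6289}{8483} = 10934 + \frac{6289}{8483} = \frac{92759411}{8483}$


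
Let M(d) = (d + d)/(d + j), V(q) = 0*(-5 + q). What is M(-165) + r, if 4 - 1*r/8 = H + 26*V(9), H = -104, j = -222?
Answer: 111566/129 ≈ 864.85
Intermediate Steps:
V(q) = 0
M(d) = 2*d/(-222 + d) (M(d) = (d + d)/(d - 222) = (2*d)/(-222 + d) = 2*d/(-222 + d))
r = 864 (r = 32 - 8*(-104 + 26*0) = 32 - 8*(-104 + 0) = 32 - 8*(-104) = 32 + 832 = 864)
M(-165) + r = 2*(-165)/(-222 - 165) + 864 = 2*(-165)/(-387) + 864 = 2*(-165)*(-1/387) + 864 = 110/129 + 864 = 111566/129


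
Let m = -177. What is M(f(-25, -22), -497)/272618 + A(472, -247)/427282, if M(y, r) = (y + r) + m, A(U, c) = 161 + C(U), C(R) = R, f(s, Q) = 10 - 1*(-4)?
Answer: -54719463/58242382138 ≈ -0.00093951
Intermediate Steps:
f(s, Q) = 14 (f(s, Q) = 10 + 4 = 14)
A(U, c) = 161 + U
M(y, r) = -177 + r + y (M(y, r) = (y + r) - 177 = (r + y) - 177 = -177 + r + y)
M(f(-25, -22), -497)/272618 + A(472, -247)/427282 = (-177 - 497 + 14)/272618 + (161 + 472)/427282 = -660*1/272618 + 633*(1/427282) = -330/136309 + 633/427282 = -54719463/58242382138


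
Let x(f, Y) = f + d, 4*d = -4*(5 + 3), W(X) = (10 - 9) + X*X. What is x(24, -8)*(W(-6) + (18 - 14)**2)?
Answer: 848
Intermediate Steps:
W(X) = 1 + X**2
d = -8 (d = (-4*(5 + 3))/4 = (-4*8)/4 = (1/4)*(-32) = -8)
x(f, Y) = -8 + f (x(f, Y) = f - 8 = -8 + f)
x(24, -8)*(W(-6) + (18 - 14)**2) = (-8 + 24)*((1 + (-6)**2) + (18 - 14)**2) = 16*((1 + 36) + 4**2) = 16*(37 + 16) = 16*53 = 848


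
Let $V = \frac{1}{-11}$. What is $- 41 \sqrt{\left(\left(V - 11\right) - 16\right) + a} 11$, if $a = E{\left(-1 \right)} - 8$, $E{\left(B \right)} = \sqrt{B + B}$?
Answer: $- 41 \sqrt{-4246 + 121 i \sqrt{2}} \approx -53.824 - 2672.2 i$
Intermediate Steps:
$E{\left(B \right)} = \sqrt{2} \sqrt{B}$ ($E{\left(B \right)} = \sqrt{2 B} = \sqrt{2} \sqrt{B}$)
$V = - \frac{1}{11} \approx -0.090909$
$a = -8 + i \sqrt{2}$ ($a = \sqrt{2} \sqrt{-1} - 8 = \sqrt{2} i - 8 = i \sqrt{2} - 8 = -8 + i \sqrt{2} \approx -8.0 + 1.4142 i$)
$- 41 \sqrt{\left(\left(V - 11\right) - 16\right) + a} 11 = - 41 \sqrt{\left(\left(- \frac{1}{11} - 11\right) - 16\right) - \left(8 - i \sqrt{2}\right)} 11 = - 41 \sqrt{\left(- \frac{122}{11} - 16\right) - \left(8 - i \sqrt{2}\right)} 11 = - 41 \sqrt{- \frac{298}{11} - \left(8 - i \sqrt{2}\right)} 11 = - 41 \sqrt{- \frac{386}{11} + i \sqrt{2}} \cdot 11 = - 451 \sqrt{- \frac{386}{11} + i \sqrt{2}}$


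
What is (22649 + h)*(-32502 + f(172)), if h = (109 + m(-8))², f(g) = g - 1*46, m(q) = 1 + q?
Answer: -1070123928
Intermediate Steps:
f(g) = -46 + g (f(g) = g - 46 = -46 + g)
h = 10404 (h = (109 + (1 - 8))² = (109 - 7)² = 102² = 10404)
(22649 + h)*(-32502 + f(172)) = (22649 + 10404)*(-32502 + (-46 + 172)) = 33053*(-32502 + 126) = 33053*(-32376) = -1070123928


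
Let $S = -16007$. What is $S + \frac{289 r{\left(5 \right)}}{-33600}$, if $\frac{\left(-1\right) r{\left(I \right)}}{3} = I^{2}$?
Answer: $- \frac{7170847}{448} \approx -16006.0$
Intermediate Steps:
$r{\left(I \right)} = - 3 I^{2}$
$S + \frac{289 r{\left(5 \right)}}{-33600} = -16007 + \frac{289 \left(- 3 \cdot 5^{2}\right)}{-33600} = -16007 + 289 \left(\left(-3\right) 25\right) \left(- \frac{1}{33600}\right) = -16007 + 289 \left(-75\right) \left(- \frac{1}{33600}\right) = -16007 - - \frac{289}{448} = -16007 + \frac{289}{448} = - \frac{7170847}{448}$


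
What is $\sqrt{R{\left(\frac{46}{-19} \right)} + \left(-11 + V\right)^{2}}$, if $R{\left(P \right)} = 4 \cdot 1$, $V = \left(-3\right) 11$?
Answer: $2 \sqrt{485} \approx 44.045$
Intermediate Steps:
$V = -33$
$R{\left(P \right)} = 4$
$\sqrt{R{\left(\frac{46}{-19} \right)} + \left(-11 + V\right)^{2}} = \sqrt{4 + \left(-11 - 33\right)^{2}} = \sqrt{4 + \left(-44\right)^{2}} = \sqrt{4 + 1936} = \sqrt{1940} = 2 \sqrt{485}$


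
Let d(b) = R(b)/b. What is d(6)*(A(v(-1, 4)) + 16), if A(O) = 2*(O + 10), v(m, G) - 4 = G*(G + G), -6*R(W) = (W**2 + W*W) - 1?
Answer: -213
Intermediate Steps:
R(W) = 1/6 - W**2/3 (R(W) = -((W**2 + W*W) - 1)/6 = -((W**2 + W**2) - 1)/6 = -(2*W**2 - 1)/6 = -(-1 + 2*W**2)/6 = 1/6 - W**2/3)
v(m, G) = 4 + 2*G**2 (v(m, G) = 4 + G*(G + G) = 4 + G*(2*G) = 4 + 2*G**2)
d(b) = (1/6 - b**2/3)/b
A(O) = 20 + 2*O (A(O) = 2*(10 + O) = 20 + 2*O)
d(6)*(A(v(-1, 4)) + 16) = (-1/3*6 + (1/6)/6)*((20 + 2*(4 + 2*4**2)) + 16) = (-2 + (1/6)*(1/6))*((20 + 2*(4 + 2*16)) + 16) = (-2 + 1/36)*((20 + 2*(4 + 32)) + 16) = -71*((20 + 2*36) + 16)/36 = -71*((20 + 72) + 16)/36 = -71*(92 + 16)/36 = -71/36*108 = -213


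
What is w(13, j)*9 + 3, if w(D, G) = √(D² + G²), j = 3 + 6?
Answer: 3 + 45*√10 ≈ 145.30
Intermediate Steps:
j = 9
w(13, j)*9 + 3 = √(13² + 9²)*9 + 3 = √(169 + 81)*9 + 3 = √250*9 + 3 = (5*√10)*9 + 3 = 45*√10 + 3 = 3 + 45*√10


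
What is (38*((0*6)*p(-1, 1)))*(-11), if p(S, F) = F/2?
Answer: 0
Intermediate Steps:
p(S, F) = F/2 (p(S, F) = F*(½) = F/2)
(38*((0*6)*p(-1, 1)))*(-11) = (38*((0*6)*((½)*1)))*(-11) = (38*(0*(½)))*(-11) = (38*0)*(-11) = 0*(-11) = 0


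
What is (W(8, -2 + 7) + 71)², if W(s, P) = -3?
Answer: 4624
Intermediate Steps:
(W(8, -2 + 7) + 71)² = (-3 + 71)² = 68² = 4624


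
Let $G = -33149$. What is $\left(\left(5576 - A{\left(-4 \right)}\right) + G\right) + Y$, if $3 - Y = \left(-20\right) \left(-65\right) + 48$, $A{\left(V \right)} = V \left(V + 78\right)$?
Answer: $-28622$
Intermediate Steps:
$A{\left(V \right)} = V \left(78 + V\right)$
$Y = -1345$ ($Y = 3 - \left(\left(-20\right) \left(-65\right) + 48\right) = 3 - \left(1300 + 48\right) = 3 - 1348 = -1345$)
$\left(\left(5576 - A{\left(-4 \right)}\right) + G\right) + Y = \left(\left(5576 - - 4 \left(78 - 4\right)\right) - 33149\right) - 1345 = \left(\left(5576 - \left(-4\right) 74\right) - 33149\right) - 1345 = \left(\left(5576 - -296\right) - 33149\right) - 1345 = \left(\left(5576 + 296\right) - 33149\right) - 1345 = \left(5872 - 33149\right) - 1345 = -27277 - 1345 = -28622$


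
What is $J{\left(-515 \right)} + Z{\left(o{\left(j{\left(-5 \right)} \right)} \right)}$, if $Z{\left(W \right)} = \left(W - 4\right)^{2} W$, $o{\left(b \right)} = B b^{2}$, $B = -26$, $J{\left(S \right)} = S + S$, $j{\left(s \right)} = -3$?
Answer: $-13255726$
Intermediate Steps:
$J{\left(S \right)} = 2 S$
$o{\left(b \right)} = - 26 b^{2}$
$Z{\left(W \right)} = W \left(-4 + W\right)^{2}$ ($Z{\left(W \right)} = \left(-4 + W\right)^{2} W = W \left(-4 + W\right)^{2}$)
$J{\left(-515 \right)} + Z{\left(o{\left(j{\left(-5 \right)} \right)} \right)} = 2 \left(-515\right) + - 26 \left(-3\right)^{2} \left(-4 - 26 \left(-3\right)^{2}\right)^{2} = -1030 + \left(-26\right) 9 \left(-4 - 234\right)^{2} = -1030 - 234 \left(-4 - 234\right)^{2} = -1030 - 234 \left(-238\right)^{2} = -1030 - 13254696 = -13255726$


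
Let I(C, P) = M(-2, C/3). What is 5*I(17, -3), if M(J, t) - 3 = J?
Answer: 5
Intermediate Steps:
M(J, t) = 3 + J
I(C, P) = 1 (I(C, P) = 3 - 2 = 1)
5*I(17, -3) = 5*1 = 5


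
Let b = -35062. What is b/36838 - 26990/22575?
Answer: -178578227/83161785 ≈ -2.1474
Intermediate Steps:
b/36838 - 26990/22575 = -35062/36838 - 26990/22575 = -35062*1/36838 - 26990*1/22575 = -17531/18419 - 5398/4515 = -178578227/83161785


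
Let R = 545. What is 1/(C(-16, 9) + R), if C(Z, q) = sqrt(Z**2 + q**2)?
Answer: 545/296688 - sqrt(337)/296688 ≈ 0.0017751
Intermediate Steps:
1/(C(-16, 9) + R) = 1/(sqrt((-16)**2 + 9**2) + 545) = 1/(sqrt(256 + 81) + 545) = 1/(sqrt(337) + 545) = 1/(545 + sqrt(337))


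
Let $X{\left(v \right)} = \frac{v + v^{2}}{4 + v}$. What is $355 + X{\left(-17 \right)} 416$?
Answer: $-8349$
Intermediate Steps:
$X{\left(v \right)} = \frac{v + v^{2}}{4 + v}$
$355 + X{\left(-17 \right)} 416 = 355 + - \frac{17 \left(1 - 17\right)}{4 - 17} \cdot 416 = 355 + \left(-17\right) \frac{1}{-13} \left(-16\right) 416 = 355 + \left(-17\right) \left(- \frac{1}{13}\right) \left(-16\right) 416 = 355 - 8704 = -8349$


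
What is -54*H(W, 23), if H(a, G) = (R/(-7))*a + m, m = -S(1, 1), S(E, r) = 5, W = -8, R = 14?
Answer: -594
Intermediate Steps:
m = -5 (m = -1*5 = -5)
H(a, G) = -5 - 2*a (H(a, G) = (14/(-7))*a - 5 = (14*(-⅐))*a - 5 = -2*a - 5 = -5 - 2*a)
-54*H(W, 23) = -54*(-5 - 2*(-8)) = -54*(-5 + 16) = -54*11 = -594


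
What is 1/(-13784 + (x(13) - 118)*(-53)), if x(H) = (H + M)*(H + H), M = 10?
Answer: -1/39224 ≈ -2.5495e-5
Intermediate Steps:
x(H) = 2*H*(10 + H) (x(H) = (H + 10)*(H + H) = (10 + H)*(2*H) = 2*H*(10 + H))
1/(-13784 + (x(13) - 118)*(-53)) = 1/(-13784 + (2*13*(10 + 13) - 118)*(-53)) = 1/(-13784 + (2*13*23 - 118)*(-53)) = 1/(-13784 + (598 - 118)*(-53)) = 1/(-13784 + 480*(-53)) = 1/(-13784 - 25440) = 1/(-39224) = -1/39224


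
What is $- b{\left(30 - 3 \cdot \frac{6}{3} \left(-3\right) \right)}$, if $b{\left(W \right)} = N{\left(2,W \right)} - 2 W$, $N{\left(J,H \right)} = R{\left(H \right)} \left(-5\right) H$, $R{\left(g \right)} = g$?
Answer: $1459080$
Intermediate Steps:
$N{\left(J,H \right)} = - 5 H^{2}$ ($N{\left(J,H \right)} = H \left(-5\right) H = - 5 H H = - 5 H^{2}$)
$b{\left(W \right)} = - 5 W^{2} - 2 W$
$- b{\left(30 - 3 \cdot \frac{6}{3} \left(-3\right) \right)} = - 30 - 3 \cdot \frac{6}{3} \left(-3\right) \left(-2 - 5 \cdot 30 - 3 \cdot \frac{6}{3} \left(-3\right)\right) = - 30 - 3 \cdot 6 \cdot \frac{1}{3} \left(-3\right) \left(-2 - 5 \cdot 30 - 3 \cdot 6 \cdot \frac{1}{3} \left(-3\right)\right) = - 30 \left(-3\right) 2 \left(-3\right) \left(-2 - 5 \cdot 30 \left(-3\right) 2 \left(-3\right)\right) = - 30 \left(\left(-6\right) \left(-3\right)\right) \left(-2 - 5 \cdot 30 \left(\left(-6\right) \left(-3\right)\right)\right) = - 30 \cdot 18 \left(-2 - 5 \cdot 30 \cdot 18\right) = - 540 \left(-2 - 2700\right) = - 540 \left(-2702\right) = \left(-1\right) \left(-1459080\right) = 1459080$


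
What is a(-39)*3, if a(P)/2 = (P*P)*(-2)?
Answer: -18252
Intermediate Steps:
a(P) = -4*P² (a(P) = 2*((P*P)*(-2)) = 2*(P²*(-2)) = 2*(-2*P²) = -4*P²)
a(-39)*3 = -4*(-39)²*3 = -4*1521*3 = -6084*3 = -18252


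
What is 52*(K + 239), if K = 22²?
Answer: 37596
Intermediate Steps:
K = 484
52*(K + 239) = 52*(484 + 239) = 52*723 = 37596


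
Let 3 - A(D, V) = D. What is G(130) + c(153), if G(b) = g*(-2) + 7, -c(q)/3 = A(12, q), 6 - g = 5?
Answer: 32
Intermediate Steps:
A(D, V) = 3 - D
g = 1 (g = 6 - 1*5 = 6 - 5 = 1)
c(q) = 27 (c(q) = -3*(3 - 1*12) = -3*(3 - 12) = -3*(-9) = 27)
G(b) = 5 (G(b) = 1*(-2) + 7 = -2 + 7 = 5)
G(130) + c(153) = 5 + 27 = 32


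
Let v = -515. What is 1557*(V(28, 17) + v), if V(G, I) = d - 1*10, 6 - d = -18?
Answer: -780057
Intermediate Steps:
d = 24 (d = 6 - 1*(-18) = 6 + 18 = 24)
V(G, I) = 14 (V(G, I) = 24 - 1*10 = 24 - 10 = 14)
1557*(V(28, 17) + v) = 1557*(14 - 515) = 1557*(-501) = -780057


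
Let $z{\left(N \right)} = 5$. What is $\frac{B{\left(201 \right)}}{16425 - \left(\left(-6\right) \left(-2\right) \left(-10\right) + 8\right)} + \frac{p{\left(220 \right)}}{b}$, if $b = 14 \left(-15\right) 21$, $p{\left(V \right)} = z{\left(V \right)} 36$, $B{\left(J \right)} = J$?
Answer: $- \frac{23225}{810313} \approx -0.028662$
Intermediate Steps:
$p{\left(V \right)} = 180$ ($p{\left(V \right)} = 5 \cdot 36 = 180$)
$b = -4410$ ($b = \left(-210\right) 21 = -4410$)
$\frac{B{\left(201 \right)}}{16425 - \left(\left(-6\right) \left(-2\right) \left(-10\right) + 8\right)} + \frac{p{\left(220 \right)}}{b} = \frac{201}{16425 - \left(\left(-6\right) \left(-2\right) \left(-10\right) + 8\right)} + \frac{180}{-4410} = \frac{201}{16425 - \left(12 \left(-10\right) + 8\right)} + 180 \left(- \frac{1}{4410}\right) = \frac{201}{16425 - \left(-120 + 8\right)} - \frac{2}{49} = \frac{201}{16425 - -112} - \frac{2}{49} = \frac{201}{16425 + 112} - \frac{2}{49} = \frac{201}{16537} - \frac{2}{49} = - \frac{23225}{810313}$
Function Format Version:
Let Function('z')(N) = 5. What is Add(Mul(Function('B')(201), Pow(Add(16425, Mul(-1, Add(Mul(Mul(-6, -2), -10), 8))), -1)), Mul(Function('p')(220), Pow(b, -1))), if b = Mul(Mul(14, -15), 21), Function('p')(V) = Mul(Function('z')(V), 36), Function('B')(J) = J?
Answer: Rational(-23225, 810313) ≈ -0.028662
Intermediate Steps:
Function('p')(V) = 180 (Function('p')(V) = Mul(5, 36) = 180)
b = -4410 (b = Mul(-210, 21) = -4410)
Add(Mul(Function('B')(201), Pow(Add(16425, Mul(-1, Add(Mul(Mul(-6, -2), -10), 8))), -1)), Mul(Function('p')(220), Pow(b, -1))) = Add(Mul(201, Pow(Add(16425, Mul(-1, Add(Mul(Mul(-6, -2), -10), 8))), -1)), Mul(180, Pow(-4410, -1))) = Add(Mul(201, Pow(Add(16425, Mul(-1, Add(Mul(12, -10), 8))), -1)), Mul(180, Rational(-1, 4410))) = Add(Mul(201, Pow(Add(16425, Mul(-1, Add(-120, 8))), -1)), Rational(-2, 49)) = Add(Mul(201, Pow(Add(16425, Mul(-1, -112)), -1)), Rational(-2, 49)) = Add(Mul(201, Pow(Add(16425, 112), -1)), Rational(-2, 49)) = Add(Mul(201, Pow(16537, -1)), Rational(-2, 49)) = Add(Mul(201, Rational(1, 16537)), Rational(-2, 49)) = Add(Rational(201, 16537), Rational(-2, 49)) = Rational(-23225, 810313)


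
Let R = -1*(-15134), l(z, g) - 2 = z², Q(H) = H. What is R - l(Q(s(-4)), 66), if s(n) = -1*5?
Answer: 15107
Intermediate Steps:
s(n) = -5
l(z, g) = 2 + z²
R = 15134
R - l(Q(s(-4)), 66) = 15134 - (2 + (-5)²) = 15134 - (2 + 25) = 15134 - 1*27 = 15134 - 27 = 15107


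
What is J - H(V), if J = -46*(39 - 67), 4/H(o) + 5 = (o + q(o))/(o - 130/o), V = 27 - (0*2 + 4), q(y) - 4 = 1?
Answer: 248812/193 ≈ 1289.2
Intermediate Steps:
q(y) = 5 (q(y) = 4 + 1 = 5)
V = 23 (V = 27 - (0 + 4) = 27 - 1*4 = 27 - 4 = 23)
H(o) = 4/(-5 + (5 + o)/(o - 130/o)) (H(o) = 4/(-5 + (o + 5)/(o - 130/o)) = 4/(-5 + (5 + o)/(o - 130/o)))
J = 1288 (J = -46*(-28) = 1288)
J - H(V) = 1288 - 4*(-130 + 23²)/(650 - 4*23² + 5*23) = 1288 - 4*(-130 + 529)/(650 - 4*529 + 115) = 1288 - 4*399/(650 - 2116 + 115) = 1288 - 4*399/(-1351) = 1288 - 4*(-1)*399/1351 = 1288 - 1*(-228/193) = 1288 + 228/193 = 248812/193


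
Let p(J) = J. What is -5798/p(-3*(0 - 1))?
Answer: -5798/3 ≈ -1932.7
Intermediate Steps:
-5798/p(-3*(0 - 1)) = -5798*(-1/(3*(0 - 1))) = -5798/((-3*(-1))) = -5798/3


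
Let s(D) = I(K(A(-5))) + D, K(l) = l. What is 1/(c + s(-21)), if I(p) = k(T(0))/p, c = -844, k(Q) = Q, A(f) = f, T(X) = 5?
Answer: -1/866 ≈ -0.0011547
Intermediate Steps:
I(p) = 5/p
s(D) = -1 + D (s(D) = 5/(-5) + D = 5*(-⅕) + D = -1 + D)
1/(c + s(-21)) = 1/(-844 + (-1 - 21)) = 1/(-844 - 22) = 1/(-866) = -1/866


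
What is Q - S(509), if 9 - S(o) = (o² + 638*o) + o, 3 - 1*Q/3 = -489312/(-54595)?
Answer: 31900137604/54595 ≈ 5.8431e+5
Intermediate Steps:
Q = -976581/54595 (Q = 9 - (-1467936)/(-54595) = 9 - (-1467936)*(-1)/54595 = 9 - 3*489312/54595 = 9 - 1467936/54595 = -976581/54595 ≈ -17.888)
S(o) = 9 - o² - 639*o (S(o) = 9 - ((o² + 638*o) + o) = 9 - (o² + 639*o) = 9 + (-o² - 639*o) = 9 - o² - 639*o)
Q - S(509) = -976581/54595 - (9 - 1*509² - 639*509) = -976581/54595 - (9 - 1*259081 - 325251) = -976581/54595 - (9 - 259081 - 325251) = -976581/54595 - 1*(-584323) = -976581/54595 + 584323 = 31900137604/54595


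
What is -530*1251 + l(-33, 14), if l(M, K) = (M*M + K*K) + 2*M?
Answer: -661811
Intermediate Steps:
l(M, K) = K² + M² + 2*M (l(M, K) = (M² + K²) + 2*M = (K² + M²) + 2*M = K² + M² + 2*M)
-530*1251 + l(-33, 14) = -530*1251 + (14² + (-33)² + 2*(-33)) = -663030 + (196 + 1089 - 66) = -663030 + 1219 = -661811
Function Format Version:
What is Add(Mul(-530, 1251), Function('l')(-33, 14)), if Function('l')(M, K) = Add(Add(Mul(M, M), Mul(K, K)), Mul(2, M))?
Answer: -661811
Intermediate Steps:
Function('l')(M, K) = Add(Pow(K, 2), Pow(M, 2), Mul(2, M)) (Function('l')(M, K) = Add(Add(Pow(M, 2), Pow(K, 2)), Mul(2, M)) = Add(Add(Pow(K, 2), Pow(M, 2)), Mul(2, M)) = Add(Pow(K, 2), Pow(M, 2), Mul(2, M)))
Add(Mul(-530, 1251), Function('l')(-33, 14)) = Add(Mul(-530, 1251), Add(Pow(14, 2), Pow(-33, 2), Mul(2, -33))) = Add(-663030, Add(196, 1089, -66)) = Add(-663030, 1219) = -661811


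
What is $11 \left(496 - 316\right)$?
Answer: $1980$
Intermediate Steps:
$11 \left(496 - 316\right) = 11 \cdot 180 = 1980$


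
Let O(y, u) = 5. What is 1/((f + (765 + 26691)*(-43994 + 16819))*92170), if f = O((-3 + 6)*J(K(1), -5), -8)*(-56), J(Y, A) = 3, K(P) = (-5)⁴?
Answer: -1/68769611263600 ≈ -1.4541e-14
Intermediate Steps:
K(P) = 625
f = -280 (f = 5*(-56) = -280)
1/((f + (765 + 26691)*(-43994 + 16819))*92170) = 1/((-280 + (765 + 26691)*(-43994 + 16819))*92170) = (1/92170)/(-280 + 27456*(-27175)) = (1/92170)/(-280 - 746116800) = (1/92170)/(-746117080) = -1/746117080*1/92170 = -1/68769611263600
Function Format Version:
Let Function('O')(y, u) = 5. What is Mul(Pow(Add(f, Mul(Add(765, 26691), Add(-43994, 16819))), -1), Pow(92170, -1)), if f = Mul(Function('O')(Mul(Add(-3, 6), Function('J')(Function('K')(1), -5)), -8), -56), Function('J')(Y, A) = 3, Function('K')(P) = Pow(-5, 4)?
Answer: Rational(-1, 68769611263600) ≈ -1.4541e-14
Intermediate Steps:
Function('K')(P) = 625
f = -280 (f = Mul(5, -56) = -280)
Mul(Pow(Add(f, Mul(Add(765, 26691), Add(-43994, 16819))), -1), Pow(92170, -1)) = Mul(Pow(Add(-280, Mul(Add(765, 26691), Add(-43994, 16819))), -1), Pow(92170, -1)) = Mul(Pow(Add(-280, Mul(27456, -27175)), -1), Rational(1, 92170)) = Mul(Pow(Add(-280, -746116800), -1), Rational(1, 92170)) = Mul(Pow(-746117080, -1), Rational(1, 92170)) = Mul(Rational(-1, 746117080), Rational(1, 92170)) = Rational(-1, 68769611263600)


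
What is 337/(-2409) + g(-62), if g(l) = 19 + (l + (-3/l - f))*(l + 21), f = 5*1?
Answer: 412807027/149358 ≈ 2763.9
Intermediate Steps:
f = 5
g(l) = 19 + (21 + l)*(-5 + l - 3/l) (g(l) = 19 + (l + (-3/l - 1*5))*(l + 21) = 19 + (l + (-3/l - 5))*(21 + l) = 19 + (l + (-5 - 3/l))*(21 + l) = 19 + (-5 + l - 3/l)*(21 + l) = 19 + (21 + l)*(-5 + l - 3/l))
337/(-2409) + g(-62) = 337/(-2409) + (-89 + (-62)² - 63/(-62) + 16*(-62)) = 337*(-1/2409) + (-89 + 3844 - 63*(-1/62) - 992) = -337/2409 + (-89 + 3844 + 63/62 - 992) = -337/2409 + 171369/62 = 412807027/149358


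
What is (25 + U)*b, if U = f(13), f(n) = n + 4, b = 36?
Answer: 1512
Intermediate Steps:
f(n) = 4 + n
U = 17 (U = 4 + 13 = 17)
(25 + U)*b = (25 + 17)*36 = 42*36 = 1512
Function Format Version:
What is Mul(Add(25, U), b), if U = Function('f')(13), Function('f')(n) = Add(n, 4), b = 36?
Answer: 1512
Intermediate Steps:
Function('f')(n) = Add(4, n)
U = 17 (U = Add(4, 13) = 17)
Mul(Add(25, U), b) = Mul(Add(25, 17), 36) = Mul(42, 36) = 1512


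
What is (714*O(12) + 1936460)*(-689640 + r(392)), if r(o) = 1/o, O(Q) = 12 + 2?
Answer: -65775341632853/49 ≈ -1.3424e+12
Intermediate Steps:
O(Q) = 14
(714*O(12) + 1936460)*(-689640 + r(392)) = (714*14 + 1936460)*(-689640 + 1/392) = (9996 + 1936460)*(-689640 + 1/392) = 1946456*(-270338879/392) = -65775341632853/49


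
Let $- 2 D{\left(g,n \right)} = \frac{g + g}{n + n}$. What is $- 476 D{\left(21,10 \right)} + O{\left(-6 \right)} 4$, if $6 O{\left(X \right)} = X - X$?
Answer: $\frac{2499}{5} \approx 499.8$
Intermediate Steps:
$O{\left(X \right)} = 0$ ($O{\left(X \right)} = \frac{X - X}{6} = \frac{1}{6} \cdot 0 = 0$)
$D{\left(g,n \right)} = - \frac{g}{2 n}$ ($D{\left(g,n \right)} = - \frac{\left(g + g\right) \frac{1}{n + n}}{2} = - \frac{2 g \frac{1}{2 n}}{2} = - \frac{g \frac{1}{n}}{2} = - \frac{g}{2 n}$)
$- 476 D{\left(21,10 \right)} + O{\left(-6 \right)} 4 = - 476 \left(\left(- \frac{1}{2}\right) 21 \cdot \frac{1}{10}\right) + 0 \cdot 4 = - 476 \left(\left(- \frac{1}{2}\right) 21 \cdot \frac{1}{10}\right) + 0 = \left(-476\right) \left(- \frac{21}{20}\right) + 0 = \frac{2499}{5} + 0 = \frac{2499}{5}$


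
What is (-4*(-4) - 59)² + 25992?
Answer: 27841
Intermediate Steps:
(-4*(-4) - 59)² + 25992 = (16 - 59)² + 25992 = (-43)² + 25992 = 1849 + 25992 = 27841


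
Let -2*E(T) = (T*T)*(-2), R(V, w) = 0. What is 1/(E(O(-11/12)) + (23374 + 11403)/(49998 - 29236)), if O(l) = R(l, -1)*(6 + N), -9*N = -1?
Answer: 20762/34777 ≈ 0.59700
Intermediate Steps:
N = ⅑ (N = -⅑*(-1) = ⅑ ≈ 0.11111)
O(l) = 0 (O(l) = 0*(6 + ⅑) = 0*(55/9) = 0)
E(T) = T² (E(T) = -T*T*(-2)/2 = -T²*(-2)/2 = -(-1)*T² = T²)
1/(E(O(-11/12)) + (23374 + 11403)/(49998 - 29236)) = 1/(0² + (23374 + 11403)/(49998 - 29236)) = 1/(0 + 34777/20762) = 1/(34777/20762) = 20762/34777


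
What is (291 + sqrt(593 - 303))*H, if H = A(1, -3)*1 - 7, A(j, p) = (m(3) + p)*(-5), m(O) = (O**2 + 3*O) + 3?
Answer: -28227 - 97*sqrt(290) ≈ -29879.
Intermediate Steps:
m(O) = 3 + O**2 + 3*O
A(j, p) = -105 - 5*p (A(j, p) = ((3 + 3**2 + 3*3) + p)*(-5) = ((3 + 9 + 9) + p)*(-5) = (21 + p)*(-5) = -105 - 5*p)
H = -97 (H = (-105 - 5*(-3))*1 - 7 = (-105 + 15)*1 - 7 = -90*1 - 7 = -90 - 7 = -97)
(291 + sqrt(593 - 303))*H = (291 + sqrt(593 - 303))*(-97) = (291 + sqrt(290))*(-97) = -28227 - 97*sqrt(290)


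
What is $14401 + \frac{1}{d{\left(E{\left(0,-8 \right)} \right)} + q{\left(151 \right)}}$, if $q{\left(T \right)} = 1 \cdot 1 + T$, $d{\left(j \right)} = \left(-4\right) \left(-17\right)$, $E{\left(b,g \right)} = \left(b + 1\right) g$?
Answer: $\frac{3168221}{220} \approx 14401.0$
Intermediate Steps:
$E{\left(b,g \right)} = g \left(1 + b\right)$ ($E{\left(b,g \right)} = \left(1 + b\right) g = g \left(1 + b\right)$)
$d{\left(j \right)} = 68$
$q{\left(T \right)} = 1 + T$
$14401 + \frac{1}{d{\left(E{\left(0,-8 \right)} \right)} + q{\left(151 \right)}} = 14401 + \frac{1}{68 + \left(1 + 151\right)} = 14401 + \frac{1}{68 + 152} = 14401 + \frac{1}{220} = \frac{3168221}{220}$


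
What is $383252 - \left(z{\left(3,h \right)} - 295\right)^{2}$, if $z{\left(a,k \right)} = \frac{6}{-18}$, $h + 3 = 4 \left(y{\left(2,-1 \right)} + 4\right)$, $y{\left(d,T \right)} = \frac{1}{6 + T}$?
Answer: $\frac{2664272}{9} \approx 2.9603 \cdot 10^{5}$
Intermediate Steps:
$h = \frac{69}{5}$ ($h = -3 + 4 \left(\frac{1}{6 - 1} + 4\right) = -3 + 4 \left(\frac{1}{5} + 4\right) = -3 + 4 \cdot \frac{21}{5} = -3 + \frac{84}{5} = \frac{69}{5} \approx 13.8$)
$z{\left(a,k \right)} = - \frac{1}{3}$ ($z{\left(a,k \right)} = 6 \left(- \frac{1}{18}\right) = - \frac{1}{3}$)
$383252 - \left(z{\left(3,h \right)} - 295\right)^{2} = 383252 - \left(- \frac{1}{3} - 295\right)^{2} = 383252 - \left(- \frac{886}{3}\right)^{2} = 383252 - \frac{784996}{9} = \frac{2664272}{9}$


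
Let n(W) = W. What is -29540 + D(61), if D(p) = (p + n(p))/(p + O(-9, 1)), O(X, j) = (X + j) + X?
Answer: -649819/22 ≈ -29537.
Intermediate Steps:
O(X, j) = j + 2*X
D(p) = 2*p/(-17 + p) (D(p) = (p + p)/(p + (1 + 2*(-9))) = (2*p)/(p + (1 - 18)) = (2*p)/(p - 17) = (2*p)/(-17 + p) = 2*p/(-17 + p))
-29540 + D(61) = -29540 + 2*61/(-17 + 61) = -29540 + 2*61/44 = -29540 + 2*61*(1/44) = -29540 + 61/22 = -649819/22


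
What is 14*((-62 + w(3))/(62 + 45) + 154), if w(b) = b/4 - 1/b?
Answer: 1378979/642 ≈ 2147.9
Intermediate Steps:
w(b) = -1/b + b/4 (w(b) = b*(¼) - 1/b = b/4 - 1/b = -1/b + b/4)
14*((-62 + w(3))/(62 + 45) + 154) = 14*((-62 + (-1/3 + (¼)*3))/(62 + 45) + 154) = 14*((-62 + (-1*⅓ + ¾))/107 + 154) = 14*((-62 + (-⅓ + ¾))*(1/107) + 154) = 14*((-62 + 5/12)*(1/107) + 154) = 14*(-739/12*1/107 + 154) = 14*(-739/1284 + 154) = 14*(196997/1284) = 1378979/642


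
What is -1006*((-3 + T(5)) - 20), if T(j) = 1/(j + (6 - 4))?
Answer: 160960/7 ≈ 22994.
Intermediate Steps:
T(j) = 1/(2 + j) (T(j) = 1/(j + 2) = 1/(2 + j))
-1006*((-3 + T(5)) - 20) = -1006*((-3 + 1/(2 + 5)) - 20) = -1006*((-3 + 1/7) - 20) = -1006*((-3 + ⅐) - 20) = -1006*(-20/7 - 20) = -1006*(-160/7) = 160960/7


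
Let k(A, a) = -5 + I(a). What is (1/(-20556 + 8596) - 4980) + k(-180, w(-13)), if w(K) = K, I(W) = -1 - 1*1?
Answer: -59644521/11960 ≈ -4987.0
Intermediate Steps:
I(W) = -2 (I(W) = -1 - 1 = -2)
k(A, a) = -7 (k(A, a) = -5 - 2 = -7)
(1/(-20556 + 8596) - 4980) + k(-180, w(-13)) = (1/(-20556 + 8596) - 4980) - 7 = (1/(-11960) - 4980) - 7 = (-1/11960 - 4980) - 7 = -59560801/11960 - 7 = -59644521/11960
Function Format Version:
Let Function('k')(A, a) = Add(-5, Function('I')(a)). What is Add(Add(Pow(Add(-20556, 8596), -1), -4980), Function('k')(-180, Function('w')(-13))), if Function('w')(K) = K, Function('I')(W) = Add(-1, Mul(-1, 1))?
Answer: Rational(-59644521, 11960) ≈ -4987.0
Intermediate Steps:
Function('I')(W) = -2 (Function('I')(W) = Add(-1, -1) = -2)
Function('k')(A, a) = -7 (Function('k')(A, a) = Add(-5, -2) = -7)
Add(Add(Pow(Add(-20556, 8596), -1), -4980), Function('k')(-180, Function('w')(-13))) = Add(Add(Pow(Add(-20556, 8596), -1), -4980), -7) = Add(Add(Pow(-11960, -1), -4980), -7) = Add(Add(Rational(-1, 11960), -4980), -7) = Add(Rational(-59560801, 11960), -7) = Rational(-59644521, 11960)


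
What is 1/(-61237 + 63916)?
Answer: 1/2679 ≈ 0.00037327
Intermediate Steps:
1/(-61237 + 63916) = 1/2679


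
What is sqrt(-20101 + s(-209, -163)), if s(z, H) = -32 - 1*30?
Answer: I*sqrt(20163) ≈ 142.0*I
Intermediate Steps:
s(z, H) = -62 (s(z, H) = -32 - 30 = -62)
sqrt(-20101 + s(-209, -163)) = sqrt(-20101 - 62) = sqrt(-20163) = I*sqrt(20163)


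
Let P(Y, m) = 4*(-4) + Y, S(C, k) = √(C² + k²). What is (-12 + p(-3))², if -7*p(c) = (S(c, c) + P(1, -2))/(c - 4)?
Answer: 363627/2401 - 3618*√2/2401 ≈ 149.32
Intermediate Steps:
P(Y, m) = -16 + Y
p(c) = -(-15 + √2*√(c²))/(7*(-4 + c)) (p(c) = -(√(c² + c²) + (-16 + 1))/(7*(c - 4)) = -(√(2*c²) - 15)/(7*(-4 + c)) = -(√2*√(c²) - 15)/(7*(-4 + c)) = -(-15 + √2*√(c²))/(7*(-4 + c)))
(-12 + p(-3))² = (-12 + (15 - √2*√((-3)²))/(7*(-4 - 3)))² = (-12 + (⅐)*(15 - √2*√9)/(-7))² = (-12 + (⅐)*(-⅐)*(15 - 1*√2*3))² = (-12 + (⅐)*(-⅐)*(15 - 3*√2))² = (-12 + (-15/49 + 3*√2/49))² = (-603/49 + 3*√2/49)²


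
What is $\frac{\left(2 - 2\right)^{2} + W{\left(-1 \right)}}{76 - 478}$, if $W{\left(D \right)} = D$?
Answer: $\frac{1}{402} \approx 0.0024876$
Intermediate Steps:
$\frac{\left(2 - 2\right)^{2} + W{\left(-1 \right)}}{76 - 478} = \frac{\left(2 - 2\right)^{2} - 1}{76 - 478} = \frac{0^{2} - 1}{-402} = \left(0 - 1\right) \left(- \frac{1}{402}\right) = \left(-1\right) \left(- \frac{1}{402}\right) = \frac{1}{402}$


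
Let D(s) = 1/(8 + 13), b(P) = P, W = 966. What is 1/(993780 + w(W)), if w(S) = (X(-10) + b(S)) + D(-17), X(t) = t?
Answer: 21/20889457 ≈ 1.0053e-6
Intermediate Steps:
D(s) = 1/21
w(S) = -209/21 + S (w(S) = (-10 + S) + 1/21 = -209/21 + S)
1/(993780 + w(W)) = 1/(993780 + (-209/21 + 966)) = 1/(993780 + 20077/21) = 1/(20889457/21) = 21/20889457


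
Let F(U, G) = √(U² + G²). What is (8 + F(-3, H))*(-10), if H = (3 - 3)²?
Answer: -110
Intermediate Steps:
H = 0 (H = 0² = 0)
F(U, G) = √(G² + U²)
(8 + F(-3, H))*(-10) = (8 + √(0² + (-3)²))*(-10) = (8 + √(0 + 9))*(-10) = (8 + √9)*(-10) = (8 + 3)*(-10) = 11*(-10) = -110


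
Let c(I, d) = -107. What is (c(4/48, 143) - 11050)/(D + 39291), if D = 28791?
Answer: -3719/22694 ≈ -0.16388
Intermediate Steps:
(c(4/48, 143) - 11050)/(D + 39291) = (-107 - 11050)/(28791 + 39291) = -11157/68082 = -11157*1/68082 = -3719/22694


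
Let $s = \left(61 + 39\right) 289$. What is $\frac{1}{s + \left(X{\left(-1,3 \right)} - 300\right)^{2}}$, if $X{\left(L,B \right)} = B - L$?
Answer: $\frac{1}{116516} \approx 8.5825 \cdot 10^{-6}$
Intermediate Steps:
$s = 28900$ ($s = 100 \cdot 289 = 28900$)
$\frac{1}{s + \left(X{\left(-1,3 \right)} - 300\right)^{2}} = \frac{1}{28900 + \left(\left(3 - -1\right) - 300\right)^{2}} = \frac{1}{28900 + \left(\left(3 + 1\right) - 300\right)^{2}} = \frac{1}{28900 + \left(4 - 300\right)^{2}} = \frac{1}{28900 + \left(-296\right)^{2}} = \frac{1}{28900 + 87616} = \frac{1}{116516}$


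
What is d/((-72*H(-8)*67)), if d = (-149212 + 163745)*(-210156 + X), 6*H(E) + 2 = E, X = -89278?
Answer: -2175837161/4020 ≈ -5.4125e+5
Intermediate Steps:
H(E) = -⅓ + E/6
d = -4351674322 (d = (-149212 + 163745)*(-210156 - 89278) = 14533*(-299434) = -4351674322)
d/((-72*H(-8)*67)) = -4351674322*(-1/(4824*(-⅓ + (⅙)*(-8)))) = -4351674322*(-1/(4824*(-⅓ - 4/3))) = -4351674322/(-72*(-5/3)*67) = -4351674322/(120*67) = -4351674322/8040 = -4351674322*1/8040 = -2175837161/4020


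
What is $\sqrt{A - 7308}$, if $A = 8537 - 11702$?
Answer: $i \sqrt{10473} \approx 102.34 i$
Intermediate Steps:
$A = -3165$ ($A = 8537 - 11702 = -3165$)
$\sqrt{A - 7308} = \sqrt{-3165 - 7308} = \sqrt{-10473} = i \sqrt{10473}$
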